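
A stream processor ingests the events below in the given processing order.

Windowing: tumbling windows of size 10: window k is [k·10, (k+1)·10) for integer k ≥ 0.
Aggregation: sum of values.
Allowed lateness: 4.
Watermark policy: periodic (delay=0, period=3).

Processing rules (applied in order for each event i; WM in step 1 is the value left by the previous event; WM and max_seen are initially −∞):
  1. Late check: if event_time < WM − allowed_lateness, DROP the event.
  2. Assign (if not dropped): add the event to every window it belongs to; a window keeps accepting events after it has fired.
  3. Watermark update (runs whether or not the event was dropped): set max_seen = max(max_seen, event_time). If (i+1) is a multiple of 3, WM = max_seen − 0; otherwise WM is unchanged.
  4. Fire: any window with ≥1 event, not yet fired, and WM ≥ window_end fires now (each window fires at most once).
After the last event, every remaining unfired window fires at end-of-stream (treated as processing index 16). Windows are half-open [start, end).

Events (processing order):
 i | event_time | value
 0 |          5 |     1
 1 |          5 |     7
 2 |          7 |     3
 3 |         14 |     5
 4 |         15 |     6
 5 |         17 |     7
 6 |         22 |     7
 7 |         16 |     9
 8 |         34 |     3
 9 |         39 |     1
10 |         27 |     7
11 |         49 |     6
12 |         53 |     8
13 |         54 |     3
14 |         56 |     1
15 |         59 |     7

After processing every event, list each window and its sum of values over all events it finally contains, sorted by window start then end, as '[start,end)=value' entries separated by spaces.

i=0 t=5 v=1: → [0,10); WM=−∞
i=1 t=5 v=7: → [0,10); WM=−∞
i=2 t=7 v=3: → [0,10); WM=7
i=3 t=14 v=5: → [10,20); WM=7
i=4 t=15 v=6: → [10,20); WM=7
i=5 t=17 v=7: → [10,20); WM=17; [0,10) fires=11
i=6 t=22 v=7: → [20,30); WM=17
i=7 t=16 v=9: → [10,20); WM=17
i=8 t=34 v=3: → [30,40); WM=34; [10,20) fires=27 [20,30) fires=7
i=9 t=39 v=1: → [30,40); WM=34
i=10 t=27 v=7: DROP (t<34-4); WM=34
i=11 t=49 v=6: → [40,50); WM=49; [30,40) fires=4
i=12 t=53 v=8: → [50,60); WM=49
i=13 t=54 v=3: → [50,60); WM=49
i=14 t=56 v=1: → [50,60); WM=56; [40,50) fires=6
i=15 t=59 v=7: → [50,60); WM=56

[0,10)=11 [10,20)=27 [20,30)=7 [30,40)=4 [40,50)=6 [50,60)=19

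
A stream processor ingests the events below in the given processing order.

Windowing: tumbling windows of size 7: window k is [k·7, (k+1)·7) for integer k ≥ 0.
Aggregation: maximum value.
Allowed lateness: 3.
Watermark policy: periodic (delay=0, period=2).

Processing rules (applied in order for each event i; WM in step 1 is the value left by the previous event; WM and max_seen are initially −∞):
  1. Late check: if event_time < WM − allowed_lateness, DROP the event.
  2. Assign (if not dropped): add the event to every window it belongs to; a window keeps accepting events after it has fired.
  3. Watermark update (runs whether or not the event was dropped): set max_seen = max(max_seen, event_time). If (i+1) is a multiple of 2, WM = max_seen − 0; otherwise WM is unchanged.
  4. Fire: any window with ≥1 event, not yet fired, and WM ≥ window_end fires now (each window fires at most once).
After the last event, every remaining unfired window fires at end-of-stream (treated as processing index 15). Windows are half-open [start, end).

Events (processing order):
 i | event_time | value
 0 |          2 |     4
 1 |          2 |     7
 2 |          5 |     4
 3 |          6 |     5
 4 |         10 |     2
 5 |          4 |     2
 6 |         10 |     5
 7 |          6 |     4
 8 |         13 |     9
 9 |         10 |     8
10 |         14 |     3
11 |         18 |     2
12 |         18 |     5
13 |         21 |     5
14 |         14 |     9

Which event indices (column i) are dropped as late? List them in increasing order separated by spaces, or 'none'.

7 14

i=0 t=2 v=4: → [0,7); WM=−∞
i=1 t=2 v=7: → [0,7); WM=2
i=2 t=5 v=4: → [0,7); WM=2
i=3 t=6 v=5: → [0,7); WM=6
i=4 t=10 v=2: → [7,14); WM=6
i=5 t=4 v=2: → [0,7); WM=10; [0,7) fires=7
i=6 t=10 v=5: → [7,14); WM=10
i=7 t=6 v=4: DROP (t<10-3); WM=10
i=8 t=13 v=9: → [7,14); WM=10
i=9 t=10 v=8: → [7,14); WM=13
i=10 t=14 v=3: → [14,21); WM=13
i=11 t=18 v=2: → [14,21); WM=18; [7,14) fires=9
i=12 t=18 v=5: → [14,21); WM=18
i=13 t=21 v=5: → [21,28); WM=21; [14,21) fires=5
i=14 t=14 v=9: DROP (t<21-3); WM=21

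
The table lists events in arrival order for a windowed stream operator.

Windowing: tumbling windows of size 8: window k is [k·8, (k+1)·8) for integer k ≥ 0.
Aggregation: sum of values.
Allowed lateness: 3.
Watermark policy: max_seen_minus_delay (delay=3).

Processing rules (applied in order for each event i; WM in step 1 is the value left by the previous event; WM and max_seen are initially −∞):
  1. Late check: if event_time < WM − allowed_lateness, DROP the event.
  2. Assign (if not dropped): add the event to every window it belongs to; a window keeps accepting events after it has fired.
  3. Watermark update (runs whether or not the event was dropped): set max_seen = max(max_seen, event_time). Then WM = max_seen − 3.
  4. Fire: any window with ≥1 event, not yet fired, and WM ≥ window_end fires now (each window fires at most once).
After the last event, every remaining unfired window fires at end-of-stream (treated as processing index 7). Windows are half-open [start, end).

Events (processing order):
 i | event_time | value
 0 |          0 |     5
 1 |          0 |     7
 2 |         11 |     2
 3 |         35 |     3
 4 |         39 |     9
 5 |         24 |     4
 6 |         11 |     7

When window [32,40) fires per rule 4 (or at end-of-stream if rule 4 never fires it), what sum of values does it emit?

12

i=0 t=0 v=5: → [0,8); WM=-3
i=1 t=0 v=7: → [0,8); WM=-3
i=2 t=11 v=2: → [8,16); WM=8; [0,8) fires=12
i=3 t=35 v=3: → [32,40); WM=32; [8,16) fires=2
i=4 t=39 v=9: → [32,40); WM=36
i=5 t=24 v=4: DROP (t<36-3); WM=36
i=6 t=11 v=7: DROP (t<36-3); WM=36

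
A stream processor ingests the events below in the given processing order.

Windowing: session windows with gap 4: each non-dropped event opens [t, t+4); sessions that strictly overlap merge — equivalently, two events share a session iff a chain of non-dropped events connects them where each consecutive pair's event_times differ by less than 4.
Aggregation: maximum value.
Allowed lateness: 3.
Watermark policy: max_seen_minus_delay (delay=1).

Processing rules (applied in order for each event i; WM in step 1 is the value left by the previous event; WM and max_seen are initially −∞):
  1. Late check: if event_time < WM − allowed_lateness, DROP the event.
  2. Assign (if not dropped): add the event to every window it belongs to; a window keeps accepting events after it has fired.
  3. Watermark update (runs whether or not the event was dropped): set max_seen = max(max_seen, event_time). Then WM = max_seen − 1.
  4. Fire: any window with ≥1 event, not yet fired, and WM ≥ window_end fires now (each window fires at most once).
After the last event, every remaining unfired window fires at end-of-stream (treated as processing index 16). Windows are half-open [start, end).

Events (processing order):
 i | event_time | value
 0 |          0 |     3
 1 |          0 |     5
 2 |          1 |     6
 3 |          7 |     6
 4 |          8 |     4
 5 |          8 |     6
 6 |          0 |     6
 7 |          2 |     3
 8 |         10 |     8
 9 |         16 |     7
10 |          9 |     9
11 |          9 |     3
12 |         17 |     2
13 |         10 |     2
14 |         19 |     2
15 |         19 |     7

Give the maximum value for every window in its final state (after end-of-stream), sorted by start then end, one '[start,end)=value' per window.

[0,5)=6 [7,14)=8 [16,23)=7

i=0 t=0 v=3: → [0,4); WM=-1
i=1 t=0 v=5: → [0,4); WM=-1
i=2 t=1 v=6: → [0,5); WM=0
i=3 t=7 v=6: → [7,11); WM=6
i=4 t=8 v=4: → [7,12); WM=7
i=5 t=8 v=6: → [7,12); WM=7
i=6 t=0 v=6: DROP (t<7-3); WM=7
i=7 t=2 v=3: DROP (t<7-3); WM=7
i=8 t=10 v=8: → [7,14); WM=9
i=9 t=16 v=7: → [16,20); WM=15
i=10 t=9 v=9: DROP (t<15-3); WM=15
i=11 t=9 v=3: DROP (t<15-3); WM=15
i=12 t=17 v=2: → [16,21); WM=16
i=13 t=10 v=2: DROP (t<16-3); WM=16
i=14 t=19 v=2: → [16,23); WM=18
i=15 t=19 v=7: → [16,23); WM=18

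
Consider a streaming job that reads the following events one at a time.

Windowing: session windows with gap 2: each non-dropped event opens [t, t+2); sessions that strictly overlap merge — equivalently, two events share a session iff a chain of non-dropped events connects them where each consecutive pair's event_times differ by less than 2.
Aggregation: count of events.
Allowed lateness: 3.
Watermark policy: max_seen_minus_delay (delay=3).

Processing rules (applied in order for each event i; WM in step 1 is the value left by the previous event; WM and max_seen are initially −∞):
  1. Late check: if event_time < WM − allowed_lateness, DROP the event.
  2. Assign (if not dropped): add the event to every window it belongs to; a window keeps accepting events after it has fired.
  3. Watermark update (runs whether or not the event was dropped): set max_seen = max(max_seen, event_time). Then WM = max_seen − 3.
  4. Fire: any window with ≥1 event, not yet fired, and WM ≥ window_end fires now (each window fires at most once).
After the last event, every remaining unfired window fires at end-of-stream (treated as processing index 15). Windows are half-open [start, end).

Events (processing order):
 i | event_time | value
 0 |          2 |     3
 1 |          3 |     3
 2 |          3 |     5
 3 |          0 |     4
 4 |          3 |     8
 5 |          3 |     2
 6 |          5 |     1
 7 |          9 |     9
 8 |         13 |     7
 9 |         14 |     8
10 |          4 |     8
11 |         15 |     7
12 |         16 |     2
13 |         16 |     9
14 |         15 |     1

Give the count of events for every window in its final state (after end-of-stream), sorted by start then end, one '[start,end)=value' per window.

i=0 t=2 v=3: → [2,4); WM=-1
i=1 t=3 v=3: → [2,5); WM=0
i=2 t=3 v=5: → [2,5); WM=0
i=3 t=0 v=4: → [0,2); WM=0
i=4 t=3 v=8: → [2,5); WM=0
i=5 t=3 v=2: → [2,5); WM=0
i=6 t=5 v=1: → [5,7); WM=2
i=7 t=9 v=9: → [9,11); WM=6
i=8 t=13 v=7: → [13,15); WM=10
i=9 t=14 v=8: → [13,16); WM=11
i=10 t=4 v=8: DROP (t<11-3); WM=11
i=11 t=15 v=7: → [13,17); WM=12
i=12 t=16 v=2: → [13,18); WM=13
i=13 t=16 v=9: → [13,18); WM=13
i=14 t=15 v=1: → [13,18); WM=13

[0,2)=1 [2,5)=5 [5,7)=1 [9,11)=1 [13,18)=6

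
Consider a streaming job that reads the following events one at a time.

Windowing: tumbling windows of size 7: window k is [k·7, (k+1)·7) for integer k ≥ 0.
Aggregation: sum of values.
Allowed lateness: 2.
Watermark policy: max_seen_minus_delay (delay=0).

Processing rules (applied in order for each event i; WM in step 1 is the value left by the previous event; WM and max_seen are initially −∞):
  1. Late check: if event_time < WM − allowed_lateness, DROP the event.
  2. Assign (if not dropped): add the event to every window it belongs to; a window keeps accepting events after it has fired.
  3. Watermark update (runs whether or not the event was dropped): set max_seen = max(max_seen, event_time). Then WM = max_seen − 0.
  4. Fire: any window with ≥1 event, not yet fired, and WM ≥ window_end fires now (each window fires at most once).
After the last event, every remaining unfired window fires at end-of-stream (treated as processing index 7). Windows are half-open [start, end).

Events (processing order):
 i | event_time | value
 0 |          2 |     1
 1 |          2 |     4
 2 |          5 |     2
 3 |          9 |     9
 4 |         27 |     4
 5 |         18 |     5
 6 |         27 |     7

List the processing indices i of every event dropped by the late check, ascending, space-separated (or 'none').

5

i=0 t=2 v=1: → [0,7); WM=2
i=1 t=2 v=4: → [0,7); WM=2
i=2 t=5 v=2: → [0,7); WM=5
i=3 t=9 v=9: → [7,14); WM=9; [0,7) fires=7
i=4 t=27 v=4: → [21,28); WM=27; [7,14) fires=9
i=5 t=18 v=5: DROP (t<27-2); WM=27
i=6 t=27 v=7: → [21,28); WM=27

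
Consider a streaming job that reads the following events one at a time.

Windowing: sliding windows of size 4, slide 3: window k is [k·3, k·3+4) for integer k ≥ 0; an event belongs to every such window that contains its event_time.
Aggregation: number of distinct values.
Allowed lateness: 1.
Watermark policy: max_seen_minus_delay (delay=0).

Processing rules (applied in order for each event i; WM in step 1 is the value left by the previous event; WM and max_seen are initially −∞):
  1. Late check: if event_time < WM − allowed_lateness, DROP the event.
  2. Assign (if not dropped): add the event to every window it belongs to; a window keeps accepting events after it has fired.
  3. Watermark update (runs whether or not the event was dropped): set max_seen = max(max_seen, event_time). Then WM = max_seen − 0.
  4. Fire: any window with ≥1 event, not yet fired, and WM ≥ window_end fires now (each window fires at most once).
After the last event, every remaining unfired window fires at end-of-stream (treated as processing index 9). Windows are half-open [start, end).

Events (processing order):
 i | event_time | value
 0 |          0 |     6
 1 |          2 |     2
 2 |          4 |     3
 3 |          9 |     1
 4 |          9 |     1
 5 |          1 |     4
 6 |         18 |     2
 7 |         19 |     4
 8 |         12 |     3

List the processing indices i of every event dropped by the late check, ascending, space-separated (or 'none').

5 8

i=0 t=0 v=6: → [0,4); WM=0
i=1 t=2 v=2: → [0,4); WM=2
i=2 t=4 v=3: → [3,7); WM=4; [0,4) fires=2
i=3 t=9 v=1: → [9,13),[6,10); WM=9; [3,7) fires=1
i=4 t=9 v=1: → [9,13),[6,10); WM=9
i=5 t=1 v=4: DROP (t<9-1); WM=9
i=6 t=18 v=2: → [18,22),[15,19); WM=18; [6,10) fires=1 [9,13) fires=1
i=7 t=19 v=4: → [18,22); WM=19; [15,19) fires=1
i=8 t=12 v=3: DROP (t<19-1); WM=19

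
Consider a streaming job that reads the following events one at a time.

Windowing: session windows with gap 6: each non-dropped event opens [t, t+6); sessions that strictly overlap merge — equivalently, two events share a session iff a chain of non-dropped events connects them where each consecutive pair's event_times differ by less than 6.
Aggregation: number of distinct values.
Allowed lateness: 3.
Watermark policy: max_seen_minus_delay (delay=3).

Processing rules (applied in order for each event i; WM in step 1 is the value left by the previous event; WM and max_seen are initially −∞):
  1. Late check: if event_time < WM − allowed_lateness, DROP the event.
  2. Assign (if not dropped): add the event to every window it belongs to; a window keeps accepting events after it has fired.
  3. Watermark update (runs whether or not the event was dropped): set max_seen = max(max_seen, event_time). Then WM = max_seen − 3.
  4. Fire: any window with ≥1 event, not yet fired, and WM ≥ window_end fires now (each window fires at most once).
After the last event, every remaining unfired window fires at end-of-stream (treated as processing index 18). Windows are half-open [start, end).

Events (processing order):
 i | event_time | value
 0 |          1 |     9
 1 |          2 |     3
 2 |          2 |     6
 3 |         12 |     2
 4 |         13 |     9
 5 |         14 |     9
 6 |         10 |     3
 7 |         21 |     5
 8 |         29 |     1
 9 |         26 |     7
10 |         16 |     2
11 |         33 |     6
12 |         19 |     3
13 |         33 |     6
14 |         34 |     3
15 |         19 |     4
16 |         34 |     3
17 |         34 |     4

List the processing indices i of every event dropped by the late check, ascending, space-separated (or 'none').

10 12 15

i=0 t=1 v=9: → [1,7); WM=-2
i=1 t=2 v=3: → [1,8); WM=-1
i=2 t=2 v=6: → [1,8); WM=-1
i=3 t=12 v=2: → [12,18); WM=9
i=4 t=13 v=9: → [12,19); WM=10
i=5 t=14 v=9: → [12,20); WM=11
i=6 t=10 v=3: → [10,20); WM=11
i=7 t=21 v=5: → [21,27); WM=18
i=8 t=29 v=1: → [29,35); WM=26
i=9 t=26 v=7: → [21,35); WM=26
i=10 t=16 v=2: DROP (t<26-3); WM=26
i=11 t=33 v=6: → [21,39); WM=30
i=12 t=19 v=3: DROP (t<30-3); WM=30
i=13 t=33 v=6: → [21,39); WM=30
i=14 t=34 v=3: → [21,40); WM=31
i=15 t=19 v=4: DROP (t<31-3); WM=31
i=16 t=34 v=3: → [21,40); WM=31
i=17 t=34 v=4: → [21,40); WM=31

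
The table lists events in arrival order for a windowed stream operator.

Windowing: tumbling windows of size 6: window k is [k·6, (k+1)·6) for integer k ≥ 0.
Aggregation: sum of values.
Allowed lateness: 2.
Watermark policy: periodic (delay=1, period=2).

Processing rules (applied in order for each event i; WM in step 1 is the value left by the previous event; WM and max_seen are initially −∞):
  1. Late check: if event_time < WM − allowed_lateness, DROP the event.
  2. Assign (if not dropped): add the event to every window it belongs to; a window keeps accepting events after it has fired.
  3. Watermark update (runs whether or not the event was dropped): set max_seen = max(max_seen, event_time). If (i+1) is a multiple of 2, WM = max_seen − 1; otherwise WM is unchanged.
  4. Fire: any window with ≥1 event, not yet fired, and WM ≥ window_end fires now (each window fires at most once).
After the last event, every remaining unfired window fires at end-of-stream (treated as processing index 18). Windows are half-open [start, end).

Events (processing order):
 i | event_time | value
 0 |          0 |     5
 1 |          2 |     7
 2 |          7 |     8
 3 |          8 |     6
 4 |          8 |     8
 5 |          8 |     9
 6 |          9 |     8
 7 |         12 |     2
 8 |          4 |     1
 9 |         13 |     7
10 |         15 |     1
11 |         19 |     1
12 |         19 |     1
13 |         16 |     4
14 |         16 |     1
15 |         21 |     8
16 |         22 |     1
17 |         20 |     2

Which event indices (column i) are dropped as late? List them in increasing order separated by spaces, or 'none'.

i=0 t=0 v=5: → [0,6); WM=−∞
i=1 t=2 v=7: → [0,6); WM=1
i=2 t=7 v=8: → [6,12); WM=1
i=3 t=8 v=6: → [6,12); WM=7; [0,6) fires=12
i=4 t=8 v=8: → [6,12); WM=7
i=5 t=8 v=9: → [6,12); WM=7
i=6 t=9 v=8: → [6,12); WM=7
i=7 t=12 v=2: → [12,18); WM=11
i=8 t=4 v=1: DROP (t<11-2); WM=11
i=9 t=13 v=7: → [12,18); WM=12; [6,12) fires=39
i=10 t=15 v=1: → [12,18); WM=12
i=11 t=19 v=1: → [18,24); WM=18; [12,18) fires=10
i=12 t=19 v=1: → [18,24); WM=18
i=13 t=16 v=4: → [12,18); WM=18
i=14 t=16 v=1: → [12,18); WM=18
i=15 t=21 v=8: → [18,24); WM=20
i=16 t=22 v=1: → [18,24); WM=20
i=17 t=20 v=2: → [18,24); WM=21

8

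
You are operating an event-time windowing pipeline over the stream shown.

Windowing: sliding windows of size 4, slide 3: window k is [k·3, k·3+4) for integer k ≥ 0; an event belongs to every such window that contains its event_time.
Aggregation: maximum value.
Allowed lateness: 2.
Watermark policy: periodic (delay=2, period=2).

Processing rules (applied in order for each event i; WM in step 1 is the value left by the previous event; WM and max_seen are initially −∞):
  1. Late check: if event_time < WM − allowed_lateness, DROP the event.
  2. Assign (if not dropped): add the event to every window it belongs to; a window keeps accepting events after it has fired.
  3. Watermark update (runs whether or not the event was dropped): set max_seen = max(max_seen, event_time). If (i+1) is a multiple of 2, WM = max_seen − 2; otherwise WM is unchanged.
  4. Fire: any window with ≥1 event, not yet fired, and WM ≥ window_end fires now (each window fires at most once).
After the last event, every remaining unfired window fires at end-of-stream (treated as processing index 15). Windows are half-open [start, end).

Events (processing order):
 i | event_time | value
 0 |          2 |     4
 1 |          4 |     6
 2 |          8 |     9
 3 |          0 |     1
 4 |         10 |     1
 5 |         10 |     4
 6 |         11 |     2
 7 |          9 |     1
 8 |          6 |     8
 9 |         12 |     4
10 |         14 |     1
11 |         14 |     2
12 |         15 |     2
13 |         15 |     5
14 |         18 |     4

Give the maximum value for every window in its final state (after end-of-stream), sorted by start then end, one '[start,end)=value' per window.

i=0 t=2 v=4: → [0,4); WM=−∞
i=1 t=4 v=6: → [3,7); WM=2
i=2 t=8 v=9: → [6,10); WM=2
i=3 t=0 v=1: → [0,4); WM=6; [0,4) fires=4
i=4 t=10 v=1: → [9,13); WM=6
i=5 t=10 v=4: → [9,13); WM=8; [3,7) fires=6
i=6 t=11 v=2: → [9,13); WM=8
i=7 t=9 v=1: → [9,13),[6,10); WM=9
i=8 t=6 v=8: DROP (t<9-2); WM=9
i=9 t=12 v=4: → [12,16),[9,13); WM=10; [6,10) fires=9
i=10 t=14 v=1: → [12,16); WM=10
i=11 t=14 v=2: → [12,16); WM=12
i=12 t=15 v=2: → [15,19),[12,16); WM=12
i=13 t=15 v=5: → [15,19),[12,16); WM=13; [9,13) fires=4
i=14 t=18 v=4: → [18,22),[15,19); WM=13

[0,4)=4 [3,7)=6 [6,10)=9 [9,13)=4 [12,16)=5 [15,19)=5 [18,22)=4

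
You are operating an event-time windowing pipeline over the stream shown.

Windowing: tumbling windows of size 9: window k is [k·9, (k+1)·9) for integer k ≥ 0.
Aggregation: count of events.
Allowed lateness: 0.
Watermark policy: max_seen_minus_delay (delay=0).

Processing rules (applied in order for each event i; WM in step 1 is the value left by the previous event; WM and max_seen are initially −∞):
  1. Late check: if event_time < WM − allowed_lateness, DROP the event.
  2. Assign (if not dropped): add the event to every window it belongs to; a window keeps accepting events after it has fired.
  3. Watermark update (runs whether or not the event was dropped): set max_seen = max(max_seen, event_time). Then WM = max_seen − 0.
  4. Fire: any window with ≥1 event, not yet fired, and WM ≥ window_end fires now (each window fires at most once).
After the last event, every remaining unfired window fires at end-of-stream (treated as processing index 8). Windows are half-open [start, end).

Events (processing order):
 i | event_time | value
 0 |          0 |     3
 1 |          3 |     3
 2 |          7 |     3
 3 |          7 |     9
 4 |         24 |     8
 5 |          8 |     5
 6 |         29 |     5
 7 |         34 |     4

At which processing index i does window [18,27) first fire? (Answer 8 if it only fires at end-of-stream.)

i=0 t=0 v=3: → [0,9); WM=0
i=1 t=3 v=3: → [0,9); WM=3
i=2 t=7 v=3: → [0,9); WM=7
i=3 t=7 v=9: → [0,9); WM=7
i=4 t=24 v=8: → [18,27); WM=24; [0,9) fires=4
i=5 t=8 v=5: DROP (t<24-0); WM=24
i=6 t=29 v=5: → [27,36); WM=29; [18,27) fires=1
i=7 t=34 v=4: → [27,36); WM=34

6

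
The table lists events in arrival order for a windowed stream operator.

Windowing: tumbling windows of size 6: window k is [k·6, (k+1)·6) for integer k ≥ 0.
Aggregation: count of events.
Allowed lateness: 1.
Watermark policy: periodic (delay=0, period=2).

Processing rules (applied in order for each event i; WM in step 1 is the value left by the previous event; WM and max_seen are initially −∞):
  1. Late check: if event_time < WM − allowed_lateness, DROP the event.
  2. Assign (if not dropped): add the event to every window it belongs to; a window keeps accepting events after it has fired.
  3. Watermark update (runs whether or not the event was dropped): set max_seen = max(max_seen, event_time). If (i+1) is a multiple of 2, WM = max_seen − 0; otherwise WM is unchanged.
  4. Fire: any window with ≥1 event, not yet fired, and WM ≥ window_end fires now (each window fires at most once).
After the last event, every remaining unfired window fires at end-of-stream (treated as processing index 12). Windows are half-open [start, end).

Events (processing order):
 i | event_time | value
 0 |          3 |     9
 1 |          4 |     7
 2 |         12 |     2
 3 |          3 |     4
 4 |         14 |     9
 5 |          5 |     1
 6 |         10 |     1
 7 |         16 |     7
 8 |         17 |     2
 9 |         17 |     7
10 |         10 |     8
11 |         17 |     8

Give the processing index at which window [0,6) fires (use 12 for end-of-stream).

3

i=0 t=3 v=9: → [0,6); WM=−∞
i=1 t=4 v=7: → [0,6); WM=4
i=2 t=12 v=2: → [12,18); WM=4
i=3 t=3 v=4: → [0,6); WM=12; [0,6) fires=3
i=4 t=14 v=9: → [12,18); WM=12
i=5 t=5 v=1: DROP (t<12-1); WM=14
i=6 t=10 v=1: DROP (t<14-1); WM=14
i=7 t=16 v=7: → [12,18); WM=16
i=8 t=17 v=2: → [12,18); WM=16
i=9 t=17 v=7: → [12,18); WM=17
i=10 t=10 v=8: DROP (t<17-1); WM=17
i=11 t=17 v=8: → [12,18); WM=17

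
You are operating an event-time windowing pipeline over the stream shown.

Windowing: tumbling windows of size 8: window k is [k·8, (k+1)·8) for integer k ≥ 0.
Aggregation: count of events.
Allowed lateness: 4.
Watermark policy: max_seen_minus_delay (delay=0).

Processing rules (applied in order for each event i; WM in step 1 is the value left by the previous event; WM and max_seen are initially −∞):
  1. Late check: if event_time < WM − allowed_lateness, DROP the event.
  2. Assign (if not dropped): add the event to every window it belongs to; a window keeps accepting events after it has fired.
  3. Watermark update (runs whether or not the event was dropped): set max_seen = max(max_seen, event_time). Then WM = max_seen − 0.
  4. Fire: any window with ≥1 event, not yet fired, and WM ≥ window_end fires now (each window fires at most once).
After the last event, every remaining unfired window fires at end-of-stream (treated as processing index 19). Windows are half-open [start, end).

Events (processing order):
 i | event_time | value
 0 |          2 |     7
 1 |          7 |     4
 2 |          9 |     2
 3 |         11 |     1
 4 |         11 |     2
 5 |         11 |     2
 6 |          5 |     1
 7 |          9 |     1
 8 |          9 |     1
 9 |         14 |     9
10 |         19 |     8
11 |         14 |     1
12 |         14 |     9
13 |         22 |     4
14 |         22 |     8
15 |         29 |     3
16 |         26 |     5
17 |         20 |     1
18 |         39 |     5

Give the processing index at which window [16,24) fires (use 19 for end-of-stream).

15

i=0 t=2 v=7: → [0,8); WM=2
i=1 t=7 v=4: → [0,8); WM=7
i=2 t=9 v=2: → [8,16); WM=9; [0,8) fires=2
i=3 t=11 v=1: → [8,16); WM=11
i=4 t=11 v=2: → [8,16); WM=11
i=5 t=11 v=2: → [8,16); WM=11
i=6 t=5 v=1: DROP (t<11-4); WM=11
i=7 t=9 v=1: → [8,16); WM=11
i=8 t=9 v=1: → [8,16); WM=11
i=9 t=14 v=9: → [8,16); WM=14
i=10 t=19 v=8: → [16,24); WM=19; [8,16) fires=7
i=11 t=14 v=1: DROP (t<19-4); WM=19
i=12 t=14 v=9: DROP (t<19-4); WM=19
i=13 t=22 v=4: → [16,24); WM=22
i=14 t=22 v=8: → [16,24); WM=22
i=15 t=29 v=3: → [24,32); WM=29; [16,24) fires=3
i=16 t=26 v=5: → [24,32); WM=29
i=17 t=20 v=1: DROP (t<29-4); WM=29
i=18 t=39 v=5: → [32,40); WM=39; [24,32) fires=2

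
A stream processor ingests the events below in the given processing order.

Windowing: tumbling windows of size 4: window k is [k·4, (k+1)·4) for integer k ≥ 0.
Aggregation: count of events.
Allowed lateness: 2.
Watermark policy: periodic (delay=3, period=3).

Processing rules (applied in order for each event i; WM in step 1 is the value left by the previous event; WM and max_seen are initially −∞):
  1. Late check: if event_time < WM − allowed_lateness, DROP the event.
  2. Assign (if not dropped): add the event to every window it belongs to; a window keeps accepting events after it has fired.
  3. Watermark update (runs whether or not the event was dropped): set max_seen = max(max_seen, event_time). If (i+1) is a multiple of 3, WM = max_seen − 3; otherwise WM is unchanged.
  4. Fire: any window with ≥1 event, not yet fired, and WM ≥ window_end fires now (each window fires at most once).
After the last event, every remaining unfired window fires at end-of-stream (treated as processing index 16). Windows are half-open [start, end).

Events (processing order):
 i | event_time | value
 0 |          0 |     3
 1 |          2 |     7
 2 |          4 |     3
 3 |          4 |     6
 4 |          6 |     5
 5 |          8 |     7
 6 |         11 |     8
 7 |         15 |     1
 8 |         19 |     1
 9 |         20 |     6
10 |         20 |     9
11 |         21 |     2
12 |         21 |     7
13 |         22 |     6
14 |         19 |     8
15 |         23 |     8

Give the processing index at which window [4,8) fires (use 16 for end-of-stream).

i=0 t=0 v=3: → [0,4); WM=−∞
i=1 t=2 v=7: → [0,4); WM=−∞
i=2 t=4 v=3: → [4,8); WM=1
i=3 t=4 v=6: → [4,8); WM=1
i=4 t=6 v=5: → [4,8); WM=1
i=5 t=8 v=7: → [8,12); WM=5; [0,4) fires=2
i=6 t=11 v=8: → [8,12); WM=5
i=7 t=15 v=1: → [12,16); WM=5
i=8 t=19 v=1: → [16,20); WM=16; [4,8) fires=3 [8,12) fires=2 [12,16) fires=1
i=9 t=20 v=6: → [20,24); WM=16
i=10 t=20 v=9: → [20,24); WM=16
i=11 t=21 v=2: → [20,24); WM=18
i=12 t=21 v=7: → [20,24); WM=18
i=13 t=22 v=6: → [20,24); WM=18
i=14 t=19 v=8: → [16,20); WM=19
i=15 t=23 v=8: → [20,24); WM=19

8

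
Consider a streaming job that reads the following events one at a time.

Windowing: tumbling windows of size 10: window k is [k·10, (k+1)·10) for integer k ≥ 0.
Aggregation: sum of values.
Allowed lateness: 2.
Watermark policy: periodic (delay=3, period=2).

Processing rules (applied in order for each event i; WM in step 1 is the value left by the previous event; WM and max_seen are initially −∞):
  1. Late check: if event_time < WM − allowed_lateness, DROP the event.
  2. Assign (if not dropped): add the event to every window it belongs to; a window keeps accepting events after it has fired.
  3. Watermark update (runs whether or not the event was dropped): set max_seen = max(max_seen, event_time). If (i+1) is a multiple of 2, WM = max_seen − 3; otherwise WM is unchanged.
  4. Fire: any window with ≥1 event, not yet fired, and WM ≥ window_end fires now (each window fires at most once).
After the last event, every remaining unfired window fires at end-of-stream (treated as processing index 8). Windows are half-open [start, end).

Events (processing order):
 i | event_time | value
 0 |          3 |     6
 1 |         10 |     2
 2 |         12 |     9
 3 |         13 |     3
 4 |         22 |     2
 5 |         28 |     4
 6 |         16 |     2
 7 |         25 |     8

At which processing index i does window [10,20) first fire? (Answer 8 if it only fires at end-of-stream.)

i=0 t=3 v=6: → [0,10); WM=−∞
i=1 t=10 v=2: → [10,20); WM=7
i=2 t=12 v=9: → [10,20); WM=7
i=3 t=13 v=3: → [10,20); WM=10; [0,10) fires=6
i=4 t=22 v=2: → [20,30); WM=10
i=5 t=28 v=4: → [20,30); WM=25; [10,20) fires=14
i=6 t=16 v=2: DROP (t<25-2); WM=25
i=7 t=25 v=8: → [20,30); WM=25

5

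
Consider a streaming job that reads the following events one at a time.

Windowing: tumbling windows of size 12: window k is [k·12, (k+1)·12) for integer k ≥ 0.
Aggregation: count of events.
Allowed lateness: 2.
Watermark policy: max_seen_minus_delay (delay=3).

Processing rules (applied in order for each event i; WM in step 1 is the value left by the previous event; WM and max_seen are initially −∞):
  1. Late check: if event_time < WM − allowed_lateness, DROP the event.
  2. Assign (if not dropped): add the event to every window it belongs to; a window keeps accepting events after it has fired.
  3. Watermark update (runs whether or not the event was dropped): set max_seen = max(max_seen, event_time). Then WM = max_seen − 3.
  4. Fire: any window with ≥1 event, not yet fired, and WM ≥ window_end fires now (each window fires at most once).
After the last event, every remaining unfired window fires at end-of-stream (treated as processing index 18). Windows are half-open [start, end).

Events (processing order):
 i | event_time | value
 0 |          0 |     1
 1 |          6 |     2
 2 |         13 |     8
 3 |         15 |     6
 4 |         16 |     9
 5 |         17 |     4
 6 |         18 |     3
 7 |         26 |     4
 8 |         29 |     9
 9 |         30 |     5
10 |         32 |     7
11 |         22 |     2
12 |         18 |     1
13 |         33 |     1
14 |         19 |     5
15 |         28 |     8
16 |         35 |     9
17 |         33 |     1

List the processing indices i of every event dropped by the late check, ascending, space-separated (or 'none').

i=0 t=0 v=1: → [0,12); WM=-3
i=1 t=6 v=2: → [0,12); WM=3
i=2 t=13 v=8: → [12,24); WM=10
i=3 t=15 v=6: → [12,24); WM=12; [0,12) fires=2
i=4 t=16 v=9: → [12,24); WM=13
i=5 t=17 v=4: → [12,24); WM=14
i=6 t=18 v=3: → [12,24); WM=15
i=7 t=26 v=4: → [24,36); WM=23
i=8 t=29 v=9: → [24,36); WM=26; [12,24) fires=5
i=9 t=30 v=5: → [24,36); WM=27
i=10 t=32 v=7: → [24,36); WM=29
i=11 t=22 v=2: DROP (t<29-2); WM=29
i=12 t=18 v=1: DROP (t<29-2); WM=29
i=13 t=33 v=1: → [24,36); WM=30
i=14 t=19 v=5: DROP (t<30-2); WM=30
i=15 t=28 v=8: → [24,36); WM=30
i=16 t=35 v=9: → [24,36); WM=32
i=17 t=33 v=1: → [24,36); WM=32

11 12 14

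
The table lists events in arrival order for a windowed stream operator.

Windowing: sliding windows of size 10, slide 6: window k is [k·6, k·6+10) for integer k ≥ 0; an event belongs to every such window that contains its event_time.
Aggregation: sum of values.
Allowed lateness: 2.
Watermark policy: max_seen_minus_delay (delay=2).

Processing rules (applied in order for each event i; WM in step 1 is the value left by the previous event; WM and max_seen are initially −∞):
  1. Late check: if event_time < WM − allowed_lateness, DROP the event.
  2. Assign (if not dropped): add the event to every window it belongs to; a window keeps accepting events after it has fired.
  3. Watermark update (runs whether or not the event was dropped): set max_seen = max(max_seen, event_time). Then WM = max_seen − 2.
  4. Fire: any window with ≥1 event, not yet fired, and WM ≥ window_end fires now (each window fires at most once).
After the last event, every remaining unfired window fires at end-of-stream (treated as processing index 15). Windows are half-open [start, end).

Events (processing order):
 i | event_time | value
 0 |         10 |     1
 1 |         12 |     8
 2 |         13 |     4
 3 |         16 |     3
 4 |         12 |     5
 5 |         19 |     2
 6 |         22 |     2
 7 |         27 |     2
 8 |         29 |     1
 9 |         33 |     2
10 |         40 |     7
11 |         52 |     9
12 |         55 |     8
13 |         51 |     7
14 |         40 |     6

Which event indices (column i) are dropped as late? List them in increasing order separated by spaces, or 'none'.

i=0 t=10 v=1: → [6,16); WM=8
i=1 t=12 v=8: → [12,22),[6,16); WM=10
i=2 t=13 v=4: → [12,22),[6,16); WM=11
i=3 t=16 v=3: → [12,22); WM=14
i=4 t=12 v=5: → [12,22),[6,16); WM=14
i=5 t=19 v=2: → [18,28),[12,22); WM=17; [6,16) fires=18
i=6 t=22 v=2: → [18,28); WM=20
i=7 t=27 v=2: → [24,34),[18,28); WM=25; [12,22) fires=22
i=8 t=29 v=1: → [24,34); WM=27
i=9 t=33 v=2: → [30,40),[24,34); WM=31; [18,28) fires=6
i=10 t=40 v=7: → [36,46); WM=38; [24,34) fires=5
i=11 t=52 v=9: → [48,58); WM=50; [30,40) fires=2 [36,46) fires=7
i=12 t=55 v=8: → [54,64),[48,58); WM=53
i=13 t=51 v=7: → [48,58),[42,52); WM=53; [42,52) fires=7
i=14 t=40 v=6: DROP (t<53-2); WM=53

14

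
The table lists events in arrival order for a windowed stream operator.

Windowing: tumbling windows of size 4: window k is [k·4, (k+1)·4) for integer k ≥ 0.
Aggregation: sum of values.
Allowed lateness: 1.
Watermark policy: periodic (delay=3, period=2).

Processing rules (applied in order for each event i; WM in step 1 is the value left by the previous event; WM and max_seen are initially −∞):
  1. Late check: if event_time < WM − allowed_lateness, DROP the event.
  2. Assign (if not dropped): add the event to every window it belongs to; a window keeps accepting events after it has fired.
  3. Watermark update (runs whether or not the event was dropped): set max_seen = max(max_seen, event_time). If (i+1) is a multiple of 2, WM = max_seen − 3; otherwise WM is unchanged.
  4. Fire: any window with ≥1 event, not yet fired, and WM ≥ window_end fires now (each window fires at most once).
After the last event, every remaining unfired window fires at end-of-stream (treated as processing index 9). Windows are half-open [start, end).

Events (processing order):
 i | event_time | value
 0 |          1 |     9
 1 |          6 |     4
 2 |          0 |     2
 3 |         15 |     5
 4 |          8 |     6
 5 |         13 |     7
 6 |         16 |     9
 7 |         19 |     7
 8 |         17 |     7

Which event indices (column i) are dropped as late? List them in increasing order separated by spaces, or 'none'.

i=0 t=1 v=9: → [0,4); WM=−∞
i=1 t=6 v=4: → [4,8); WM=3
i=2 t=0 v=2: DROP (t<3-1); WM=3
i=3 t=15 v=5: → [12,16); WM=12; [0,4) fires=9 [4,8) fires=4
i=4 t=8 v=6: DROP (t<12-1); WM=12
i=5 t=13 v=7: → [12,16); WM=12
i=6 t=16 v=9: → [16,20); WM=12
i=7 t=19 v=7: → [16,20); WM=16; [12,16) fires=12
i=8 t=17 v=7: → [16,20); WM=16

2 4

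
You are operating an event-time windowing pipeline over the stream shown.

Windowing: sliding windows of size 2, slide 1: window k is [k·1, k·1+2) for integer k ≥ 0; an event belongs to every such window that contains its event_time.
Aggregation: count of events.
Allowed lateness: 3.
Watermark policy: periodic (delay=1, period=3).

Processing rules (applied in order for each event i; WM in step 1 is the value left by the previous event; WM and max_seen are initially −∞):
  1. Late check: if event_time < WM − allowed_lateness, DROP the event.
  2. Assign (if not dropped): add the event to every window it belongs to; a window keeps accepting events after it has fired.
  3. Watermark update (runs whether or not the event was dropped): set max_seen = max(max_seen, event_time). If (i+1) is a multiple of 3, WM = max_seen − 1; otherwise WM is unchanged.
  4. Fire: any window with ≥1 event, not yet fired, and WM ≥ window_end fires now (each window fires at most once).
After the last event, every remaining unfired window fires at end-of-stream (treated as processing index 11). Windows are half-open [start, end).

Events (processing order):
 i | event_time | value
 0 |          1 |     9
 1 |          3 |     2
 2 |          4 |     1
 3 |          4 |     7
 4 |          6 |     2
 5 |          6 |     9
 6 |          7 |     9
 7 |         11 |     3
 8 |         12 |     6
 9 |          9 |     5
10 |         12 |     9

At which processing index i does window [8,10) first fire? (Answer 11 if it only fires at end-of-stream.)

9

i=0 t=1 v=9: → [1,3),[0,2); WM=−∞
i=1 t=3 v=2: → [3,5),[2,4); WM=−∞
i=2 t=4 v=1: → [4,6),[3,5); WM=3; [0,2) fires=1 [1,3) fires=1
i=3 t=4 v=7: → [4,6),[3,5); WM=3
i=4 t=6 v=2: → [6,8),[5,7); WM=3
i=5 t=6 v=9: → [6,8),[5,7); WM=5; [2,4) fires=1 [3,5) fires=3
i=6 t=7 v=9: → [7,9),[6,8); WM=5
i=7 t=11 v=3: → [11,13),[10,12); WM=5
i=8 t=12 v=6: → [12,14),[11,13); WM=11; [4,6) fires=2 [5,7) fires=2 [6,8) fires=3 [7,9) fires=1
i=9 t=9 v=5: → [9,11),[8,10); WM=11; [8,10) fires=1 [9,11) fires=1
i=10 t=12 v=9: → [12,14),[11,13); WM=11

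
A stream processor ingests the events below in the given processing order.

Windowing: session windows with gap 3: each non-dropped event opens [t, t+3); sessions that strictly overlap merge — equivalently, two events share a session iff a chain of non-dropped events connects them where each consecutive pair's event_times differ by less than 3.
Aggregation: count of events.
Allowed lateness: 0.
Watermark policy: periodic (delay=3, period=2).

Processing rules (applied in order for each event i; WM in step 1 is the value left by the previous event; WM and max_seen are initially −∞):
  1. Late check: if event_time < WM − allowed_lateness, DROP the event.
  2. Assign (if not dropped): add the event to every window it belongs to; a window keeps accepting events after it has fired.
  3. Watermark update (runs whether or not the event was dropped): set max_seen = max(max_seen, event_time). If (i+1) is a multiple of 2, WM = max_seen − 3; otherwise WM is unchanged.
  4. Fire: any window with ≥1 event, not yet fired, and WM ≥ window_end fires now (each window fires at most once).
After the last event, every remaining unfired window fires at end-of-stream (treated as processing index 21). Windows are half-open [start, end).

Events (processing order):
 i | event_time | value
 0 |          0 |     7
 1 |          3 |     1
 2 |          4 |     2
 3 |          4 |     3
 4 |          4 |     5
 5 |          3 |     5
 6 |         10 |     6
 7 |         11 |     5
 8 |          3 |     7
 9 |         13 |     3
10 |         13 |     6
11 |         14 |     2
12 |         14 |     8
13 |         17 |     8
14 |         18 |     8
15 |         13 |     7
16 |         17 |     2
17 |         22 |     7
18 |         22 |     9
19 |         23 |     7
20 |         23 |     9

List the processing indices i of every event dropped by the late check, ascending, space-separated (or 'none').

i=0 t=0 v=7: → [0,3); WM=−∞
i=1 t=3 v=1: → [3,6); WM=0
i=2 t=4 v=2: → [3,7); WM=0
i=3 t=4 v=3: → [3,7); WM=1
i=4 t=4 v=5: → [3,7); WM=1
i=5 t=3 v=5: → [3,7); WM=1
i=6 t=10 v=6: → [10,13); WM=1
i=7 t=11 v=5: → [10,14); WM=8
i=8 t=3 v=7: DROP (t<8-0); WM=8
i=9 t=13 v=3: → [10,16); WM=10
i=10 t=13 v=6: → [10,16); WM=10
i=11 t=14 v=2: → [10,17); WM=11
i=12 t=14 v=8: → [10,17); WM=11
i=13 t=17 v=8: → [17,20); WM=14
i=14 t=18 v=8: → [17,21); WM=14
i=15 t=13 v=7: DROP (t<14-0); WM=15
i=16 t=17 v=2: → [17,21); WM=15
i=17 t=22 v=7: → [22,25); WM=19
i=18 t=22 v=9: → [22,25); WM=19
i=19 t=23 v=7: → [22,26); WM=20
i=20 t=23 v=9: → [22,26); WM=20

8 15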